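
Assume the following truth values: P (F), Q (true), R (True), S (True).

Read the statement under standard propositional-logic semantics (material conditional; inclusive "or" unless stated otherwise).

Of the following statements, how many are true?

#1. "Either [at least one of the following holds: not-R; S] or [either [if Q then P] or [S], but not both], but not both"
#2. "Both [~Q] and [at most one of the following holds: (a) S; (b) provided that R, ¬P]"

0

#1: Parsed as (¬R ∨ S) ⊕ ((Q → P) ⊕ S)

¬R = ¬T = F
¬R ∨ S = F ∨ T = T
Q → P = T → F = F
(Q → P) ⊕ S = F ⊕ T = T
(¬R ∨ S) ⊕ ((Q → P) ⊕ S) = T ⊕ T = F
So #1 is false.

#2: Formalization: ¬Q ∧ (S ↑ (R → ¬P))

¬Q = ¬T = F
¬P = ¬F = T
R → ¬P = T → T = T
S ↑ (R → ¬P) = T ↑ T = F
¬Q ∧ (S ↑ (R → ¬P)) = F ∧ F = F
Thus #2 is false.

True statements: 0 (none).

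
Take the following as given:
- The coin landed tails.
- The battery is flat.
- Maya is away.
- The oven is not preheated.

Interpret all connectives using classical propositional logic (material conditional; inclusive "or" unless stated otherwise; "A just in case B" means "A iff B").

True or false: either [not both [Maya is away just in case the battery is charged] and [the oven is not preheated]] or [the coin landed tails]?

true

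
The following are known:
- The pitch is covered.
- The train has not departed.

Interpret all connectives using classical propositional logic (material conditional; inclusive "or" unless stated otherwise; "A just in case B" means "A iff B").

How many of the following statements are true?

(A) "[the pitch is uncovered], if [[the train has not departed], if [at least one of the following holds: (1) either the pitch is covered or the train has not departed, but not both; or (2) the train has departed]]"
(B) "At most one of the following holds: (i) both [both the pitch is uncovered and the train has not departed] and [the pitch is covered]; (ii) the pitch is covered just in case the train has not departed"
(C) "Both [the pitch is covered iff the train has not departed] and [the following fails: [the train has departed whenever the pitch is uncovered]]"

1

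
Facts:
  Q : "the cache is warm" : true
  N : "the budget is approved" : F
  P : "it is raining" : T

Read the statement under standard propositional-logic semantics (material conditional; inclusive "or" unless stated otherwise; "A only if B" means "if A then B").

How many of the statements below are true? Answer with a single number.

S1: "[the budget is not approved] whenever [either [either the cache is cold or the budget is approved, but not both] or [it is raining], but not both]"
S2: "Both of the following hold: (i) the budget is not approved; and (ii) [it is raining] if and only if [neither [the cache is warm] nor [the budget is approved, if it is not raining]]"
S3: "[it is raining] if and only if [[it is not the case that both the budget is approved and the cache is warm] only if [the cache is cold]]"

S1: In symbols: ((¬Q ⊕ N) ⊕ P) → ¬N

¬Q = ¬T = F
¬Q ⊕ N = F ⊕ F = F
(¬Q ⊕ N) ⊕ P = F ⊕ T = T
¬N = ¬F = T
((¬Q ⊕ N) ⊕ P) → ¬N = T → T = T
So S1 is true.

S2: This is ¬N ∧ (P ↔ (Q ↓ (¬P → N))).

¬N = ¬F = T
¬P = ¬T = F
¬P → N = F → F = T
Q ↓ (¬P → N) = T ↓ T = F
P ↔ (Q ↓ (¬P → N)) = T ↔ F = F
¬N ∧ (P ↔ (Q ↓ (¬P → N))) = T ∧ F = F
So S2 is false.

S3: This is P ↔ ((N ↑ Q) → ¬Q).

N ↑ Q = F ↑ T = T
¬Q = ¬T = F
(N ↑ Q) → ¬Q = T → F = F
P ↔ ((N ↑ Q) → ¬Q) = T ↔ F = F
Hence S3 is false.

True statements: 1 (S1).

1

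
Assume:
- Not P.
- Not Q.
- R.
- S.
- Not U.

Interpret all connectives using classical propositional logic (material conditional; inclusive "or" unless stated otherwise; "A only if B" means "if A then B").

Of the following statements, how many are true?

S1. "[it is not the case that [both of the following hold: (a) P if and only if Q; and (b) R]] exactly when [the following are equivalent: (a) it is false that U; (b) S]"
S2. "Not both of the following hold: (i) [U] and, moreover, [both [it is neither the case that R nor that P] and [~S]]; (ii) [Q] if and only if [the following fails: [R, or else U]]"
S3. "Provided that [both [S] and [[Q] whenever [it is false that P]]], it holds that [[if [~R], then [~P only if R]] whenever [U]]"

2

S1: Parsed as ¬((P ↔ Q) ∧ R) ↔ (¬U ↔ S)

P ↔ Q = F ↔ F = T
(P ↔ Q) ∧ R = T ∧ T = T
¬((P ↔ Q) ∧ R) = ¬T = F
¬U = ¬F = T
¬U ↔ S = T ↔ T = T
¬((P ↔ Q) ∧ R) ↔ (¬U ↔ S) = F ↔ T = F
So S1 is false.

S2: In symbols: (U ∧ ((R ↓ P) ∧ ¬S)) ↑ (Q ↔ ¬(R ∨ U))

R ↓ P = T ↓ F = F
¬S = ¬T = F
(R ↓ P) ∧ ¬S = F ∧ F = F
U ∧ ((R ↓ P) ∧ ¬S) = F ∧ F = F
R ∨ U = T ∨ F = T
¬(R ∨ U) = ¬T = F
Q ↔ ¬(R ∨ U) = F ↔ F = T
(U ∧ ((R ↓ P) ∧ ¬S)) ↑ (Q ↔ ¬(R ∨ U)) = F ↑ T = T
Hence S2 is true.

S3: Formalization: (S ∧ (¬P → Q)) → (U → (¬R → (¬P → R)))

¬P = ¬F = T
¬P → Q = T → F = F
S ∧ (¬P → Q) = T ∧ F = F
¬R = ¬T = F
¬P = ¬F = T
¬P → R = T → T = T
¬R → (¬P → R) = F → T = T
U → (¬R → (¬P → R)) = F → T = T
(S ∧ (¬P → Q)) → (U → (¬R → (¬P → R))) = F → T = T
Thus S3 is true.

True statements: 2 (S2, S3).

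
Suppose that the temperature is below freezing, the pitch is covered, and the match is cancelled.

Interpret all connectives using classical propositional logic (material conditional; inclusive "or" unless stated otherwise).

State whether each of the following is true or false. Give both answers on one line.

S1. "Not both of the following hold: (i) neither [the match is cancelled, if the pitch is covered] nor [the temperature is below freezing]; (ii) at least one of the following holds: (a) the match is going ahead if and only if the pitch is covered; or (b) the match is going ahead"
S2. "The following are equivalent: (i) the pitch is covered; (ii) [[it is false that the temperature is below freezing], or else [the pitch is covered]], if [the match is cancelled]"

S1 true, S2 true

Let Q = "the pitch is covered" (T), R = "the match is cancelled" (T), P = "the temperature is below freezing" (T).

S1: This is ((Q → R) ↓ P) ↑ ((¬R ↔ Q) ∨ ¬R).

Q → R = T → T = T
(Q → R) ↓ P = T ↓ T = F
¬R = ¬T = F
¬R ↔ Q = F ↔ T = F
¬R = ¬T = F
(¬R ↔ Q) ∨ ¬R = F ∨ F = F
((Q → R) ↓ P) ↑ ((¬R ↔ Q) ∨ ¬R) = F ↑ F = T
Thus S1 is true.

S2: Parsed as Q ↔ (R → (¬P ∨ Q))

¬P = ¬T = F
¬P ∨ Q = F ∨ T = T
R → (¬P ∨ Q) = T → T = T
Q ↔ (R → (¬P ∨ Q)) = T ↔ T = T
So S2 is true.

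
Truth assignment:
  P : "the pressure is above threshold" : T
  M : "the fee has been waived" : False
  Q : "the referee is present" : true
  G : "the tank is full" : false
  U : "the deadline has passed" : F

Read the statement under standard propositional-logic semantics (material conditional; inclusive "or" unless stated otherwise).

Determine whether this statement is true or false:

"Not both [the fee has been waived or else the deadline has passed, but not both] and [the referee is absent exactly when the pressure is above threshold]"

True.

This is (M ⊕ U) ↑ (¬Q ↔ P).

M ⊕ U = F ⊕ F = F
¬Q = ¬T = F
¬Q ↔ P = F ↔ T = F
(M ⊕ U) ↑ (¬Q ↔ P) = F ↑ F = T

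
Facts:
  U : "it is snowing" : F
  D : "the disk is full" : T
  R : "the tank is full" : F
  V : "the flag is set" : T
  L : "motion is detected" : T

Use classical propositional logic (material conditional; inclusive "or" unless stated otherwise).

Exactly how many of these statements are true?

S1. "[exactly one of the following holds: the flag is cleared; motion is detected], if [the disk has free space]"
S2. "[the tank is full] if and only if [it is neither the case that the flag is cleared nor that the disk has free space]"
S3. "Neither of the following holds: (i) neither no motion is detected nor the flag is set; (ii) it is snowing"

S1: Parsed as ~D -> (~V xor L)

~D = ~T = F
~V = ~T = F
~V xor L = F xor T = T
~D -> (~V xor L) = F -> T = T
So S1 is true.

S2: This is R <-> (~V nor ~D).

~V = ~T = F
~D = ~T = F
~V nor ~D = F nor F = T
R <-> (~V nor ~D) = F <-> T = F
Thus S2 is false.

S3: Parsed as (~L nor V) nor U

~L = ~T = F
~L nor V = F nor T = F
(~L nor V) nor U = F nor F = T
Thus S3 is true.

Count: 2.

2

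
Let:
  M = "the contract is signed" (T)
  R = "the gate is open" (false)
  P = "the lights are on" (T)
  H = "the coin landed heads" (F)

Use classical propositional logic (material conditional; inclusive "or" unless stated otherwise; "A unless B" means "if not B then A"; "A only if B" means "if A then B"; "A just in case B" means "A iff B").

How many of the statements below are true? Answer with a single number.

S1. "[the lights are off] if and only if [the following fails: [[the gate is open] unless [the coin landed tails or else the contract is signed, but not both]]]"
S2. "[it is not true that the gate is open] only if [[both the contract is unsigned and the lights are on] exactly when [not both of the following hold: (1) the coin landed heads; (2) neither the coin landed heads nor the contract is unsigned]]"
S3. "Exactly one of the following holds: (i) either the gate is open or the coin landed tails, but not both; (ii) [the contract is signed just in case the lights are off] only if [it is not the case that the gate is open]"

0

S1: This is ~P <-> ~(R | (~H xor M)).

~P = ~T = F
~H = ~F = T
~H xor M = T xor T = F
R | (~H xor M) = F | F = F
~(R | (~H xor M)) = ~F = T
~P <-> ~(R | (~H xor M)) = F <-> T = F
Hence S1 is false.

S2: This is ~R -> ((~M & P) <-> (H nand (H nor ~M))).

~R = ~F = T
~M = ~T = F
~M & P = F & T = F
~M = ~T = F
H nor ~M = F nor F = T
H nand (H nor ~M) = F nand T = T
(~M & P) <-> (H nand (H nor ~M)) = F <-> T = F
~R -> ((~M & P) <-> (H nand (H nor ~M))) = T -> F = F
Thus S2 is false.

S3: Formalization: (R xor ~H) xor ((M <-> ~P) -> ~R)

~H = ~F = T
R xor ~H = F xor T = T
~P = ~T = F
M <-> ~P = T <-> F = F
~R = ~F = T
(M <-> ~P) -> ~R = F -> T = T
(R xor ~H) xor ((M <-> ~P) -> ~R) = T xor T = F
Hence S3 is false.

Count: 0.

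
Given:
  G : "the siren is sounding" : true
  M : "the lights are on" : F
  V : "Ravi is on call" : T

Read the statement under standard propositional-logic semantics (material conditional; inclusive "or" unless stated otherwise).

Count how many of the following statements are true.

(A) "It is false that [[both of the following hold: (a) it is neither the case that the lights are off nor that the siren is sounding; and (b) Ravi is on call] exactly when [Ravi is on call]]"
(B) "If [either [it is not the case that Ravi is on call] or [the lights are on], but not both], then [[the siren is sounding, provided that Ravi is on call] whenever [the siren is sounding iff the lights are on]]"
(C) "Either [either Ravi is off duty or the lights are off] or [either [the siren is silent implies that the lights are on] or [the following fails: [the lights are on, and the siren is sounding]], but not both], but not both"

(A): Formalization: ¬(((¬M ↓ G) ∧ V) ↔ V)

¬M = ¬F = T
¬M ↓ G = T ↓ T = F
(¬M ↓ G) ∧ V = F ∧ T = F
((¬M ↓ G) ∧ V) ↔ V = F ↔ T = F
¬(((¬M ↓ G) ∧ V) ↔ V) = ¬F = T
Thus (A) is true.

(B): This is (¬V ⊕ M) → ((G ↔ M) → (V → G)).

¬V = ¬T = F
¬V ⊕ M = F ⊕ F = F
G ↔ M = T ↔ F = F
V → G = T → T = T
(G ↔ M) → (V → G) = F → T = T
(¬V ⊕ M) → ((G ↔ M) → (V → G)) = F → T = T
Hence (B) is true.

(C): Formalization: (¬V ∨ ¬M) ⊕ ((¬G → M) ⊕ ¬(M ∧ G))

¬V = ¬T = F
¬M = ¬F = T
¬V ∨ ¬M = F ∨ T = T
¬G = ¬T = F
¬G → M = F → F = T
M ∧ G = F ∧ T = F
¬(M ∧ G) = ¬F = T
(¬G → M) ⊕ ¬(M ∧ G) = T ⊕ T = F
(¬V ∨ ¬M) ⊕ ((¬G → M) ⊕ ¬(M ∧ G)) = T ⊕ F = T
So (C) is true.

Count: 3.

3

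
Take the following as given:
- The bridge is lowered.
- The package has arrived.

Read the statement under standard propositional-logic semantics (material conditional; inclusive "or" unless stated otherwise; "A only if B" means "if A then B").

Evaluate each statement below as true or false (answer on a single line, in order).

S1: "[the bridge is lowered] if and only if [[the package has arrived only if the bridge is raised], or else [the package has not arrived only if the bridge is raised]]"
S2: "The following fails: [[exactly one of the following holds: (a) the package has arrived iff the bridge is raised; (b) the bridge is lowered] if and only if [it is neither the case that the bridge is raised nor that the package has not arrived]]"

S1 true / S2 false

Let P = "the bridge is raised" (F), Q = "the package has arrived" (T).

S1: Formalization: ~P <-> ((Q -> P) | (~Q -> P))

~P = ~F = T
Q -> P = T -> F = F
~Q = ~T = F
~Q -> P = F -> F = T
(Q -> P) | (~Q -> P) = F | T = T
~P <-> ((Q -> P) | (~Q -> P)) = T <-> T = T
Hence S1 is true.

S2: In symbols: ~(((Q <-> P) xor ~P) <-> (P nor ~Q))

Q <-> P = T <-> F = F
~P = ~F = T
(Q <-> P) xor ~P = F xor T = T
~Q = ~T = F
P nor ~Q = F nor F = T
((Q <-> P) xor ~P) <-> (P nor ~Q) = T <-> T = T
~(((Q <-> P) xor ~P) <-> (P nor ~Q)) = ~T = F
Thus S2 is false.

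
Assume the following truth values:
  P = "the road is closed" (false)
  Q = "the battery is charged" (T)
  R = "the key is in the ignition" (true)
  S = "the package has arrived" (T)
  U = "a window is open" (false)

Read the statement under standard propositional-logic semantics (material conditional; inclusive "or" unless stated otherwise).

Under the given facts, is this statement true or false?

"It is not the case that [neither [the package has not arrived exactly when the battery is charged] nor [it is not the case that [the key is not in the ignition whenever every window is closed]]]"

Values: S=T, Q=T, U=F, R=T.
Formalization: ¬((¬S ↔ Q) ↓ ¬(¬U → ¬R))

¬S = ¬T = F
¬S ↔ Q = F ↔ T = F
¬U = ¬F = T
¬R = ¬T = F
¬U → ¬R = T → F = F
¬(¬U → ¬R) = ¬F = T
(¬S ↔ Q) ↓ ¬(¬U → ¬R) = F ↓ T = F
¬((¬S ↔ Q) ↓ ¬(¬U → ¬R)) = ¬F = T

True.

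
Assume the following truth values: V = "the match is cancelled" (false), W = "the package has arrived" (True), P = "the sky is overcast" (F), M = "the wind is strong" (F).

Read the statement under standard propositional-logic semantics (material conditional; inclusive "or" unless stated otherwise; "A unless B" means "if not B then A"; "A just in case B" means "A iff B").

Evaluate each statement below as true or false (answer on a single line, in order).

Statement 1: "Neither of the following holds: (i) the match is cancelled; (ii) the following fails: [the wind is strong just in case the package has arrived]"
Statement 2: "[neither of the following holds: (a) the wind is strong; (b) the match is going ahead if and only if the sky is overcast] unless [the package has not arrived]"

Statement 1: This is V ↓ ¬(M ↔ W).

M ↔ W = F ↔ T = F
¬(M ↔ W) = ¬F = T
V ↓ ¬(M ↔ W) = F ↓ T = F
So Statement 1 is false.

Statement 2: This is (M ↓ (¬V ↔ P)) ∨ ¬W.

¬V = ¬F = T
¬V ↔ P = T ↔ F = F
M ↓ (¬V ↔ P) = F ↓ F = T
¬W = ¬T = F
(M ↓ (¬V ↔ P)) ∨ ¬W = T ∨ F = T
Hence Statement 2 is true.

Statement 1 F / Statement 2 T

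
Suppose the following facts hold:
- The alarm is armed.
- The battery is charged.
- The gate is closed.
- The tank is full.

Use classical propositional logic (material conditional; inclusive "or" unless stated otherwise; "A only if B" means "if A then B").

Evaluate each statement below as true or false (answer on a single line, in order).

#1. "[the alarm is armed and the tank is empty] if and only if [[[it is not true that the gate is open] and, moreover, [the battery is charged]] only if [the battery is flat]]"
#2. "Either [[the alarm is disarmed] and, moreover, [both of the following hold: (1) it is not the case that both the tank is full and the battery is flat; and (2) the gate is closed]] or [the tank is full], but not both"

Let P = "the alarm is armed" (T), S = "the tank is full" (T), R = "the gate is open" (F), Q = "the battery is charged" (T).

#1: In symbols: (P ∧ ¬S) ↔ ((¬R ∧ Q) → ¬Q)

¬S = ¬T = F
P ∧ ¬S = T ∧ F = F
¬R = ¬F = T
¬R ∧ Q = T ∧ T = T
¬Q = ¬T = F
(¬R ∧ Q) → ¬Q = T → F = F
(P ∧ ¬S) ↔ ((¬R ∧ Q) → ¬Q) = F ↔ F = T
So #1 is true.

#2: In symbols: (¬P ∧ ((S ↑ ¬Q) ∧ ¬R)) ⊕ S

¬P = ¬T = F
¬Q = ¬T = F
S ↑ ¬Q = T ↑ F = T
¬R = ¬F = T
(S ↑ ¬Q) ∧ ¬R = T ∧ T = T
¬P ∧ ((S ↑ ¬Q) ∧ ¬R) = F ∧ T = F
(¬P ∧ ((S ↑ ¬Q) ∧ ¬R)) ⊕ S = F ⊕ T = T
So #2 is true.

#1 T, #2 T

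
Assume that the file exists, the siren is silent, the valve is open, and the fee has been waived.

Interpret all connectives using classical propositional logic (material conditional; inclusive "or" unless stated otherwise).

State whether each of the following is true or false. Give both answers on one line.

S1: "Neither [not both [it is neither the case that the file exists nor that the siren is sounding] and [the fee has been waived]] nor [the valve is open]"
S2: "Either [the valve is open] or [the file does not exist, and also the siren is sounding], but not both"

Let P = "the file exists" (True), Q = "the siren is sounding" (False), S = "the fee has been waived" (True), R = "the valve is open" (True).

S1: Formalization: ((P nor Q) nand S) nor R

P nor Q = True nor False = False
(P nor Q) nand S = False nand True = True
((P nor Q) nand S) nor R = True nor True = False
So S1 is false.

S2: This is R xor (not P and Q).

not P = not True = False
not P and Q = False and False = False
R xor (not P and Q) = True xor False = True
So S2 is true.

S1 false; S2 true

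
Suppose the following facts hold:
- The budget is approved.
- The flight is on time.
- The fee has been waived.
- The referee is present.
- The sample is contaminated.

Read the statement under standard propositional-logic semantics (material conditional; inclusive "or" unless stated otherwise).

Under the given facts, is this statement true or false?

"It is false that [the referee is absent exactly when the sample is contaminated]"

True

Let S = "the referee is present" (True), U = "the sample is contaminated" (True).
Parsed as not (not S iff U)

not S = not True = False
not S iff U = False iff True = False
not (not S iff U) = not False = True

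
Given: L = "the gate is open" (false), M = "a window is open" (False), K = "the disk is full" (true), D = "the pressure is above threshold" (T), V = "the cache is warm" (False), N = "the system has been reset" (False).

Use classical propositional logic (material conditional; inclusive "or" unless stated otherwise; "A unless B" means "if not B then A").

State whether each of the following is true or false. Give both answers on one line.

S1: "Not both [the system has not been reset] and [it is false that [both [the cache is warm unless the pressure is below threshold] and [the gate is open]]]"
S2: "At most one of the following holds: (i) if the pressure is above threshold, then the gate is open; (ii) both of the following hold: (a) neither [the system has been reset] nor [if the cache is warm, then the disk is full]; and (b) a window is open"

S1: Parsed as ¬N ↑ ¬((V ∨ ¬D) ∧ L)

¬N = ¬F = T
¬D = ¬T = F
V ∨ ¬D = F ∨ F = F
(V ∨ ¬D) ∧ L = F ∧ F = F
¬((V ∨ ¬D) ∧ L) = ¬F = T
¬N ↑ ¬((V ∨ ¬D) ∧ L) = T ↑ T = F
So S1 is false.

S2: In symbols: (D → L) ↑ ((N ↓ (V → K)) ∧ M)

D → L = T → F = F
V → K = F → T = T
N ↓ (V → K) = F ↓ T = F
(N ↓ (V → K)) ∧ M = F ∧ F = F
(D → L) ↑ ((N ↓ (V → K)) ∧ M) = F ↑ F = T
Thus S2 is true.

S1 F / S2 T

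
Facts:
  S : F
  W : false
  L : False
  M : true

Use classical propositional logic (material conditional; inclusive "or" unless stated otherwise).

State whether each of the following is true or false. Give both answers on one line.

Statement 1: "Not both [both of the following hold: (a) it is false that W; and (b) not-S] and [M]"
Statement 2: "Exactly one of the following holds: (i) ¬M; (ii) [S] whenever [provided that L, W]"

Statement 1: This is (~W & ~S) nand M.

~W = ~F = T
~S = ~F = T
~W & ~S = T & T = T
(~W & ~S) nand M = T nand T = F
Thus Statement 1 is false.

Statement 2: This is ~M xor ((L -> W) -> S).

~M = ~T = F
L -> W = F -> F = T
(L -> W) -> S = T -> F = F
~M xor ((L -> W) -> S) = F xor F = F
Thus Statement 2 is false.

Statement 1 false / Statement 2 false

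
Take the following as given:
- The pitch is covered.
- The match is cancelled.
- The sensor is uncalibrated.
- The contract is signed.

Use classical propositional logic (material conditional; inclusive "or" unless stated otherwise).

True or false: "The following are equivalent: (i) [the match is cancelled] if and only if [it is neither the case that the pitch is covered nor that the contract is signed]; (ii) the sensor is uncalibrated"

false

Let Q = "the match is cancelled" (T), P = "the pitch is covered" (T), S = "the contract is signed" (T), R = "the sensor is calibrated" (F).
Parsed as (Q <-> (P nor S)) <-> ~R

P nor S = T nor T = F
Q <-> (P nor S) = T <-> F = F
~R = ~F = T
(Q <-> (P nor S)) <-> ~R = F <-> T = F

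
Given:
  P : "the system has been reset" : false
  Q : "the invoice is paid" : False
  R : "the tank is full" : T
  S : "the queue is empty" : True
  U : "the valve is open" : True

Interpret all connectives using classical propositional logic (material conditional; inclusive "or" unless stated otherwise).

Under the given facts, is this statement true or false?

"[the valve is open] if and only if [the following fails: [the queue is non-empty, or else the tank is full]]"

false

In symbols: U <-> ~(~S | R)

~S = ~T = F
~S | R = F | T = T
~(~S | R) = ~T = F
U <-> ~(~S | R) = T <-> F = F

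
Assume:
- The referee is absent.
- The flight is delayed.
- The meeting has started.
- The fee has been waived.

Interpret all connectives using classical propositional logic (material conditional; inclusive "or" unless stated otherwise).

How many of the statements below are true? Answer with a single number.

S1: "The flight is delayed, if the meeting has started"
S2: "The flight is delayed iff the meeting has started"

Let N = "the meeting has started" (T), G = "the flight is delayed" (T).

S1: This is N → G.

N → G = T → T = T
Hence S1 is true.

S2: In symbols: G ↔ N

G ↔ N = T ↔ T = T
So S2 is true.

2 of the 2 statements are true (S1, S2).

2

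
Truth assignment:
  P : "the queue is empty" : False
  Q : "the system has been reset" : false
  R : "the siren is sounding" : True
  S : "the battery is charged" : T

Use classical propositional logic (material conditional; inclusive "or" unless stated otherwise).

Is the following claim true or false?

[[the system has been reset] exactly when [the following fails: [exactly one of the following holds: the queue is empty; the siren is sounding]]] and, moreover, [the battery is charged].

Parsed as (Q iff not (P xor R)) and S

P xor R = False xor True = True
not (P xor R) = not True = False
Q iff not (P xor R) = False iff False = True
(Q iff not (P xor R)) and S = True and True = True

The statement is true.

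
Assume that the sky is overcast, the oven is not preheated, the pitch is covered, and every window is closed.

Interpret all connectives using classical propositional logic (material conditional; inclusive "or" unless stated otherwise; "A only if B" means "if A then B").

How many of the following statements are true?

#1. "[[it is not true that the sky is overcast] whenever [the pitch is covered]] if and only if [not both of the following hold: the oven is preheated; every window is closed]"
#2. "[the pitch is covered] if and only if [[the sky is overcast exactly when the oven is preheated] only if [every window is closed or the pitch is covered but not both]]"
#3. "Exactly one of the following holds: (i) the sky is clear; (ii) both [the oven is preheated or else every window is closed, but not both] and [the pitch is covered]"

Let P = "the pitch is covered" (T), G = "the sky is overcast" (T), N = "the oven is preheated" (F), M = "a window is open" (F).

#1: Formalization: (P → ¬G) ↔ (N ↑ ¬M)

¬G = ¬T = F
P → ¬G = T → F = F
¬M = ¬F = T
N ↑ ¬M = F ↑ T = T
(P → ¬G) ↔ (N ↑ ¬M) = F ↔ T = F
So #1 is false.

#2: Parsed as P ↔ ((G ↔ N) → (¬M ⊕ P))

G ↔ N = T ↔ F = F
¬M = ¬F = T
¬M ⊕ P = T ⊕ T = F
(G ↔ N) → (¬M ⊕ P) = F → F = T
P ↔ ((G ↔ N) → (¬M ⊕ P)) = T ↔ T = T
Hence #2 is true.

#3: In symbols: ¬G ⊕ ((N ⊕ ¬M) ∧ P)

¬G = ¬T = F
¬M = ¬F = T
N ⊕ ¬M = F ⊕ T = T
(N ⊕ ¬M) ∧ P = T ∧ T = T
¬G ⊕ ((N ⊕ ¬M) ∧ P) = F ⊕ T = T
So #3 is true.

2 of the 3 statements are true.

2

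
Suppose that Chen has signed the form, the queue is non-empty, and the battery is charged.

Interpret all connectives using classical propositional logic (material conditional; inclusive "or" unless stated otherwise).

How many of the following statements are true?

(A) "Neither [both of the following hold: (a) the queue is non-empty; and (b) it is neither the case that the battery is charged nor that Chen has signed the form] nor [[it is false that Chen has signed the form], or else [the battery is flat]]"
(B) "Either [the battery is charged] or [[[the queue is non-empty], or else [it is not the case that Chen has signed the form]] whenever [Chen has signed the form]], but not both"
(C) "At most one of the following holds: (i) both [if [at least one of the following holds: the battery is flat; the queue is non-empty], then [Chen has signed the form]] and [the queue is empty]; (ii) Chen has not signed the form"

2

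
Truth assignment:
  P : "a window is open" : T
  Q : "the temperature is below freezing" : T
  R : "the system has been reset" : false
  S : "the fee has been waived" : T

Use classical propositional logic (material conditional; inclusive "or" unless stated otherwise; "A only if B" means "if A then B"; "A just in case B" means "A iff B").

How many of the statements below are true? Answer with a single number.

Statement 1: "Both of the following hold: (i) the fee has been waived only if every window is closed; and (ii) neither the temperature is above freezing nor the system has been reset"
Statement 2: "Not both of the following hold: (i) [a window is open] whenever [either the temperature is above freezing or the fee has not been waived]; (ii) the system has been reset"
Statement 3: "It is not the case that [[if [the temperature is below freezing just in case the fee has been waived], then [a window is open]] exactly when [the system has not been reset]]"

Statement 1: Parsed as (S -> not P) and (not Q nor R)

not P = not True = False
S -> not P = True -> False = False
not Q = not True = False
not Q nor R = False nor False = True
(S -> not P) and (not Q nor R) = False and True = False
Thus Statement 1 is false.

Statement 2: This is ((not Q or not S) -> P) nand R.

not Q = not True = False
not S = not True = False
not Q or not S = False or False = False
(not Q or not S) -> P = False -> True = True
((not Q or not S) -> P) nand R = True nand False = True
Thus Statement 2 is true.

Statement 3: This is not (((Q iff S) -> P) iff not R).

Q iff S = True iff True = True
(Q iff S) -> P = True -> True = True
not R = not False = True
((Q iff S) -> P) iff not R = True iff True = True
not (((Q iff S) -> P) iff not R) = not True = False
Thus Statement 3 is false.

1 of the 3 statements is true (Statement 2).

1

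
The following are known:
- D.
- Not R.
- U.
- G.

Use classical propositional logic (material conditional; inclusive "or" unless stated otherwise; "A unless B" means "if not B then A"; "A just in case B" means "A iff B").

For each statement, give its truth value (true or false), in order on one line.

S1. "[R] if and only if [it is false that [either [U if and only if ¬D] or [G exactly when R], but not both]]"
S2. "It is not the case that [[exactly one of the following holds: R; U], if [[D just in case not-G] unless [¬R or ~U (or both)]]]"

S1 False, S2 False

S1: This is R iff not ((U iff not D) xor (G iff R)).

not D = not True = False
U iff not D = True iff False = False
G iff R = True iff False = False
(U iff not D) xor (G iff R) = False xor False = False
not ((U iff not D) xor (G iff R)) = not False = True
R iff not ((U iff not D) xor (G iff R)) = False iff True = False
Hence S1 is false.

S2: This is not (((D iff not G) or (not R or not U)) -> (R xor U)).

not G = not True = False
D iff not G = True iff False = False
not R = not False = True
not U = not True = False
not R or not U = True or False = True
(D iff not G) or (not R or not U) = False or True = True
R xor U = False xor True = True
((D iff not G) or (not R or not U)) -> (R xor U) = True -> True = True
not (((D iff not G) or (not R or not U)) -> (R xor U)) = not True = False
So S2 is false.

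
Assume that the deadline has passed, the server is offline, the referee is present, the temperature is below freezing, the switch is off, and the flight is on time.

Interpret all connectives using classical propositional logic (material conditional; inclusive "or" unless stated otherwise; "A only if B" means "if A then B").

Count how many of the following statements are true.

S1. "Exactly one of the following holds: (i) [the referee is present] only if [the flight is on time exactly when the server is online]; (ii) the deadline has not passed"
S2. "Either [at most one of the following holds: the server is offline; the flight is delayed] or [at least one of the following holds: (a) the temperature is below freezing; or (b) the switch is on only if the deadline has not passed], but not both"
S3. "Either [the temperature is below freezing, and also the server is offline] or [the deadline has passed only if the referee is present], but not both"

Let R = "the referee is present" (True), V = "the flight is delayed" (False), Q = "the server is online" (False), P = "the deadline has passed" (True), S = "the temperature is below freezing" (True), U = "the switch is on" (False).

S1: This is (R -> (not V iff Q)) xor not P.

not V = not False = True
not V iff Q = True iff False = False
R -> (not V iff Q) = True -> False = False
not P = not True = False
(R -> (not V iff Q)) xor not P = False xor False = False
So S1 is false.

S2: Formalization: (not Q nand V) xor (S or (U -> not P))

not Q = not False = True
not Q nand V = True nand False = True
not P = not True = False
U -> not P = False -> False = True
S or (U -> not P) = True or True = True
(not Q nand V) xor (S or (U -> not P)) = True xor True = False
Hence S2 is false.

S3: In symbols: (S and not Q) xor (P -> R)

not Q = not False = True
S and not Q = True and True = True
P -> R = True -> True = True
(S and not Q) xor (P -> R) = True xor True = False
Thus S3 is false.

0 of the 3 statements are true (none).

0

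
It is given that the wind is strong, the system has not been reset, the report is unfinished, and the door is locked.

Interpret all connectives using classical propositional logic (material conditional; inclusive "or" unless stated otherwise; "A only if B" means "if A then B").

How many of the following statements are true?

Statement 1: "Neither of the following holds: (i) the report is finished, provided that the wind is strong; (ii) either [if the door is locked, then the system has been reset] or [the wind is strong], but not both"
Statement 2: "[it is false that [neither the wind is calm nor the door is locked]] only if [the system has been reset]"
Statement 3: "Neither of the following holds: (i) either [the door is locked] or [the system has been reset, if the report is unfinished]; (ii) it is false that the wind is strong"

0

Let P = "the wind is strong" (T), R = "the report is finished" (F), S = "the door is locked" (T), Q = "the system has been reset" (F).

Statement 1: This is (P -> R) nor ((S -> Q) xor P).

P -> R = T -> F = F
S -> Q = T -> F = F
(S -> Q) xor P = F xor T = T
(P -> R) nor ((S -> Q) xor P) = F nor T = F
So Statement 1 is false.

Statement 2: In symbols: ~(~P nor S) -> Q

~P = ~T = F
~P nor S = F nor T = F
~(~P nor S) = ~F = T
~(~P nor S) -> Q = T -> F = F
So Statement 2 is false.

Statement 3: Parsed as (S | (~R -> Q)) nor ~P

~R = ~F = T
~R -> Q = T -> F = F
S | (~R -> Q) = T | F = T
~P = ~T = F
(S | (~R -> Q)) nor ~P = T nor F = F
So Statement 3 is false.

True statements: 0 (none).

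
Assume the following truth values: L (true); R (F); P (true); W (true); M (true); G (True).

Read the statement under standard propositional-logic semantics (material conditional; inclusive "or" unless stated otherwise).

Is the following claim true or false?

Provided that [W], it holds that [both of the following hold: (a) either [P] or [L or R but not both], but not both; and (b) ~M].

false

Values: W=T, P=T, L=T, R=F, M=T.
This is W → ((P ⊕ (L ⊕ R)) ∧ ¬M).

L ⊕ R = T ⊕ F = T
P ⊕ (L ⊕ R) = T ⊕ T = F
¬M = ¬T = F
(P ⊕ (L ⊕ R)) ∧ ¬M = F ∧ F = F
W → ((P ⊕ (L ⊕ R)) ∧ ¬M) = T → F = F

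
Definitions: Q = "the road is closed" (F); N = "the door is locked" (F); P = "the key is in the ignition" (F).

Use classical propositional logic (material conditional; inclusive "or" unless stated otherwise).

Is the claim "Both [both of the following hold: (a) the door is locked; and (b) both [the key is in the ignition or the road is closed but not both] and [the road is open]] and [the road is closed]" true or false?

false

Values: N=F, P=F, Q=F.
Parsed as (N & ((P xor Q) & ~Q)) & Q

P xor Q = F xor F = F
~Q = ~F = T
(P xor Q) & ~Q = F & T = F
N & ((P xor Q) & ~Q) = F & F = F
(N & ((P xor Q) & ~Q)) & Q = F & F = F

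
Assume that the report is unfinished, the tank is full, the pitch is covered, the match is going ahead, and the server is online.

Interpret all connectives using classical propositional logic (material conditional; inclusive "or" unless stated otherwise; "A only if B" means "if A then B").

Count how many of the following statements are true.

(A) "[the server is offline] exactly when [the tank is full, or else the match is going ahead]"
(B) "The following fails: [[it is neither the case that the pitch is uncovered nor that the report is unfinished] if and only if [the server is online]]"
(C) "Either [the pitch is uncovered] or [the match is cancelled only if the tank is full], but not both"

2

Let U = "the server is online" (T), Q = "the tank is full" (T), S = "the match is cancelled" (F), R = "the pitch is covered" (T), P = "the report is finished" (F).

(A): In symbols: ~U <-> (Q | ~S)

~U = ~T = F
~S = ~F = T
Q | ~S = T | T = T
~U <-> (Q | ~S) = F <-> T = F
Thus (A) is false.

(B): In symbols: ~((~R nor ~P) <-> U)

~R = ~T = F
~P = ~F = T
~R nor ~P = F nor T = F
(~R nor ~P) <-> U = F <-> T = F
~((~R nor ~P) <-> U) = ~F = T
Thus (B) is true.

(C): This is ~R xor (S -> Q).

~R = ~T = F
S -> Q = F -> T = T
~R xor (S -> Q) = F xor T = T
So (C) is true.

2 of the 3 statements are true.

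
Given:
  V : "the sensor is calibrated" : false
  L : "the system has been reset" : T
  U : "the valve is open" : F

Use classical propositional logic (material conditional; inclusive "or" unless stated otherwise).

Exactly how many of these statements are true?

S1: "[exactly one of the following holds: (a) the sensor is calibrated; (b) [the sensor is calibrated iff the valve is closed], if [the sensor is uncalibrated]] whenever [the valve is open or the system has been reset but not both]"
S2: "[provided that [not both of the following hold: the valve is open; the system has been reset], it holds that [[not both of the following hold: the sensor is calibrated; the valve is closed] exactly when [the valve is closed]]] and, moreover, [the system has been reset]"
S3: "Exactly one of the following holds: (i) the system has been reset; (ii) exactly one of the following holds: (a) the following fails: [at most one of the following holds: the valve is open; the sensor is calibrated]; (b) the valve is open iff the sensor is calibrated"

1

S1: In symbols: (U xor L) -> (V xor (not V -> (V iff not U)))

U xor L = False xor True = True
not V = not False = True
not U = not False = True
V iff not U = False iff True = False
not V -> (V iff not U) = True -> False = False
V xor (not V -> (V iff not U)) = False xor False = False
(U xor L) -> (V xor (not V -> (V iff not U))) = True -> False = False
Hence S1 is false.

S2: Formalization: ((U nand L) -> ((V nand not U) iff not U)) and L

U nand L = False nand True = True
not U = not False = True
V nand not U = False nand True = True
not U = not False = True
(V nand not U) iff not U = True iff True = True
(U nand L) -> ((V nand not U) iff not U) = True -> True = True
((U nand L) -> ((V nand not U) iff not U)) and L = True and True = True
Thus S2 is true.

S3: Parsed as L xor (not (U nand V) xor (U iff V))

U nand V = False nand False = True
not (U nand V) = not True = False
U iff V = False iff False = True
not (U nand V) xor (U iff V) = False xor True = True
L xor (not (U nand V) xor (U iff V)) = True xor True = False
So S3 is false.

1 of the 3 statements is true (S2).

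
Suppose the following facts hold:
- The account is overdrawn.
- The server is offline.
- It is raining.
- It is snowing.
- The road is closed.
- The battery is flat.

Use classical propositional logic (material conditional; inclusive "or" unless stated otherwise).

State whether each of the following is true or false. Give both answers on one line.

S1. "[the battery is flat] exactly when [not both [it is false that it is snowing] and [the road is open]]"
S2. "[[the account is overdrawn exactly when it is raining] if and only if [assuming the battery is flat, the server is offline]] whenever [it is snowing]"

S1 true / S2 true

Let V = "the battery is charged" (F), S = "it is snowing" (T), U = "the road is closed" (T), P = "the account is overdrawn" (T), R = "it is raining" (T), Q = "the server is online" (F).

S1: In symbols: ¬V ↔ (¬S ↑ ¬U)

¬V = ¬F = T
¬S = ¬T = F
¬U = ¬T = F
¬S ↑ ¬U = F ↑ F = T
¬V ↔ (¬S ↑ ¬U) = T ↔ T = T
Thus S1 is true.

S2: Parsed as S → ((P ↔ R) ↔ (¬V → ¬Q))

P ↔ R = T ↔ T = T
¬V = ¬F = T
¬Q = ¬F = T
¬V → ¬Q = T → T = T
(P ↔ R) ↔ (¬V → ¬Q) = T ↔ T = T
S → ((P ↔ R) ↔ (¬V → ¬Q)) = T → T = T
Hence S2 is true.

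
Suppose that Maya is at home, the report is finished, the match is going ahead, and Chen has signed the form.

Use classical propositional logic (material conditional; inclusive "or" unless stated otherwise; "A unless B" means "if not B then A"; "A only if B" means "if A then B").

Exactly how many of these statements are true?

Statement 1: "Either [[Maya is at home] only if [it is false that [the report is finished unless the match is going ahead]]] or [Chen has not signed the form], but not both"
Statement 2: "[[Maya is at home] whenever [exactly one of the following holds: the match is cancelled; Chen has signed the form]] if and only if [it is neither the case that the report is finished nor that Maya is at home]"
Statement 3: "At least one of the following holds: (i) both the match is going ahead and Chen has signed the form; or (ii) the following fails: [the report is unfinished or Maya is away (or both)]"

Let P = "Maya is at home" (True), Q = "the report is finished" (True), R = "the match is cancelled" (False), S = "Chen has signed the form" (True).

Statement 1: In symbols: (P -> not (Q or not R)) xor not S

not R = not False = True
Q or not R = True or True = True
not (Q or not R) = not True = False
P -> not (Q or not R) = True -> False = False
not S = not True = False
(P -> not (Q or not R)) xor not S = False xor False = False
Hence Statement 1 is false.

Statement 2: Parsed as ((R xor S) -> P) iff (Q nor P)

R xor S = False xor True = True
(R xor S) -> P = True -> True = True
Q nor P = True nor True = False
((R xor S) -> P) iff (Q nor P) = True iff False = False
So Statement 2 is false.

Statement 3: This is (not R and S) or not (not Q or not P).

not R = not False = True
not R and S = True and True = True
not Q = not True = False
not P = not True = False
not Q or not P = False or False = False
not (not Q or not P) = not False = True
(not R and S) or not (not Q or not P) = True or True = True
Thus Statement 3 is true.

True statements: 1 (Statement 3).

1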